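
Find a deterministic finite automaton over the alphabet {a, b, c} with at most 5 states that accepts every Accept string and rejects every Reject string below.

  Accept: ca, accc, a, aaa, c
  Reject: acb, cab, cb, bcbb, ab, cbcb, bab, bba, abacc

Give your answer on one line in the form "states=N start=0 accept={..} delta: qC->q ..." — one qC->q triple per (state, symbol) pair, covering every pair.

states=2 start=0 accept={0} delta: 0a->0 0b->1 0c->0 1a->1 1b->1 1c->1

State merging on the prefix tree: take the shortest (then alphabetical) example prefix whose next move is undefined and point that move at state 0, else 1, else 2, ...; a target is out if some Accept/Reject pair would then sit in one state with the same input left (inseparable). If every existing state is out, open a new one.
a: 0a undefined. 0a->0: ok.
b: 0b undefined. 0b->0: no, a/ab meet in 0. Open state 1: 0b->1.
c: 0c undefined. 0c->0: ok.
ba: 1a undefined. 1a->0: no, ca/abacc meet in 0. 1a->1: ok.
bb: 1b undefined. 1b->0: no, ca/bab meet in 0. 1b->1: ok.
bc: 1c undefined. 1c->0: no, ca/abacc meet in 0. 1c->1: ok.
All examples now run through 2 states with every (state, symbol) defined. Accept strings end in {0}, Reject strings end in {1}; accept={0}.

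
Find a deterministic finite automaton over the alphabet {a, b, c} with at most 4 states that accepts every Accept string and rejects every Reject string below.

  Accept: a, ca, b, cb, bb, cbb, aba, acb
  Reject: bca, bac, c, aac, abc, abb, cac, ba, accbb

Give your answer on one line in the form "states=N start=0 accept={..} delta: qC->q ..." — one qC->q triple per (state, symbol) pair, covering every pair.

Grow the machine one transition at a time. Run the examples from 0; the earliest place one falls off (shortest prefix, ties alphabetical) gets sent to the lowest-numbered state that keeps every Accept/Reject pair distinguishable — a pair clashes when both reach the same state with identical unread suffix — and to a fresh state only if none does.
a: 0a undefined. 0a->0: no, bb/abb meet in 0 with "bb" left. Open state 1: 0a->1.
b: 0b undefined. 0b->0: no, a/ba meet in 1. 0b->1: ok.
c: 0c undefined. 0c->0: ok.
aa: 1a undefined. 1a->0: ok.
ab: 1b undefined. 1b->0: no, a/abb meet in 1. 1b->1: no, a/abb meet in 1. Open state 2: 1b->2.
ac: 1c undefined. 1c->0: no, a/bca meet in 1. 1c->1: no, a/cac meet in 1. 1c->2: no, bb/cac meet in 2. Open state 3: 1c->3.
aba: 2a undefined. 2a->0: no, aba/bac meet in 0. 2a->1: ok.
abb: 2b undefined. 2b->0: ok.
abc: 2c undefined. 2c->0: ok.
acb: 3b undefined. 3b->0: no, acb/bac meet in 0. 3b->1: ok.
acc: 3c undefined. 3c->0: no, bb/accbb meet in 2. 3c->1: ok.
bca: 3a undefined. 3a->0: ok.
All examples now run through 4 states with every (state, symbol) defined. Accept strings end in {1,2}, Reject strings end in {0,3}; accept={1,2}.

states=4 start=0 accept={1,2} delta: 0a->1 0b->1 0c->0 1a->0 1b->2 1c->3 2a->1 2b->0 2c->0 3a->0 3b->1 3c->1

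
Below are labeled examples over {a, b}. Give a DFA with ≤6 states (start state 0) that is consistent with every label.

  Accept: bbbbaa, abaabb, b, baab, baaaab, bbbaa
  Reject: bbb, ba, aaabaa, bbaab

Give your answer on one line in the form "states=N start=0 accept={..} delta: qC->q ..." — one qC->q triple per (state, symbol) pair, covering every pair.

State merging on the prefix tree: take the shortest (then alphabetical) example prefix whose next move is undefined and point that move at state 0, else 1, else 2, ...; a target is out if some Accept/Reject pair would then sit in one state with the same input left (inseparable). If every existing state is out, open a new one.
a: 0a undefined. 0a->0: ok.
b: 0b undefined. 0b->0: no, bbbbaa/bbb meet in 0. Open state 1: 0b->1.
ba: 1a undefined. 1a->0: ok.
bb: 1b undefined. 1b->0: no, bbbbaa/ba meet in 0. 1b->1: no, bbbbaa/ba meet in 0. Open state 2: 1b->2.
bba: 2a undefined. 2a->0: no, b/bbaab meet in 1. 2a->1: no, b/bbaab meet in 1. 2a->2: ok.
bbb: 2b undefined. 2b->0: no, bbbbaa/bbb meet in 0. 2b->1: no, b/bbb meet in 1. 2b->2: no, bbbbaa/bbb meet in 2. Open state 3: 2b->3.
bbba: 3a undefined. 3a->0: no, bbbaa/ba meet in 0. 3a->1: no, bbbaa/ba meet in 0. 3a->2: ok.
bbbb: 3b undefined. 3b->0: no, bbbbaa/ba meet in 0. 3b->1: no, bbbbaa/ba meet in 0. 3b->2: ok.
All examples now run through 4 states with every (state, symbol) defined. Accept strings end in {1,2}, Reject strings end in {0,3}; accept={1,2}.

states=4 start=0 accept={1,2} delta: 0a->0 0b->1 1a->0 1b->2 2a->2 2b->3 3a->2 3b->2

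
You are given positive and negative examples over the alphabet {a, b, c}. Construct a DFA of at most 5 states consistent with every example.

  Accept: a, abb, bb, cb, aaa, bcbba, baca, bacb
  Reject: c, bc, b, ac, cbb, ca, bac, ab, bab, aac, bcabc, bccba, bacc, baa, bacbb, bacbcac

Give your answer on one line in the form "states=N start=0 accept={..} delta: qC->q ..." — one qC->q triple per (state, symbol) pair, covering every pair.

Grow the machine one transition at a time. Run the examples from 0; the earliest place one falls off (shortest prefix, ties alphabetical) gets sent to the lowest-numbered state that keeps every Accept/Reject pair distinguishable — a pair clashes when both reach the same state with identical unread suffix — and to a fresh state only if none does.
a: 0a undefined. 0a->0: ok.
b: 0b undefined. 0b->0: no, a/b meet in 0. Open state 1: 0b->1.
c: 0c undefined. 0c->0: no, a/c meet in 0. 0c->1: ok.
ba: 1a undefined. 1a->0: no, a/ca meet in 0. 1a->1: no, abb/bab meet in 1 with "b" left. Open state 2: 1a->2.
bb: 1b undefined. 1b->0: ok.
bc: 1c undefined. 1c->0: no, a/bc meet in 0. 1c->1: no, a/bccba meet in 0. 1c->2: ok.
baa: 2a undefined. 2a->0: no, a/baa meet in 0. 2a->1: ok.
bab: 2b undefined. 2b->0: no, a/bab meet in 0. 2b->1: ok.
bac: 2c undefined. 2c->0: no, a/bac meet in 0. 2c->1: no, a/bccba meet in 0. 2c->2: no, a/bacbb meet in 0. Open state 3: 2c->3.
baca: 3a undefined. 3a->0: ok.
bacb: 3b undefined. 3b->0: no, a/bccba meet in 0. 3b->1: no, a/bacbb meet in 0. 3b->2: no, bacb/bc meet in 2. 3b->3: no, a/bccba meet in 0. Open state 4: 3b->4.
bacc: 3c undefined. 3c->0: no, a/bacc meet in 0. 3c->1: ok.
bacbb: 4b undefined. 4b->0: no, a/bacbb meet in 0. 4b->1: ok.
bacbc: 4c undefined. 4c->0: ok.
bccba: 4a undefined. 4a->0: no, a/bccba meet in 0. 4a->1: ok.
All examples now run through 5 states with every (state, symbol) defined. Accept strings end in {0,4}, Reject strings end in {1,2,3}; accept={0,4}.

states=5 start=0 accept={0,4} delta: 0a->0 0b->1 0c->1 1a->2 1b->0 1c->2 2a->1 2b->1 2c->3 3a->0 3b->4 3c->1 4a->1 4b->1 4c->0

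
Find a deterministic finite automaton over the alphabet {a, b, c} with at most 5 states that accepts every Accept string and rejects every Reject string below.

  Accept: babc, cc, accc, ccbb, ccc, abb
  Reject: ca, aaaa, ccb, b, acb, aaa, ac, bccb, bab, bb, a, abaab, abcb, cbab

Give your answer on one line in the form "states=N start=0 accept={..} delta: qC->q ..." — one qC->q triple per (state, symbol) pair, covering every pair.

states=4 start=0 accept={3} delta: 0a->1 0b->0 0c->2 1a->0 1b->2 1c->0 2a->0 2b->3 2c->3 3a->0 3b->2 3c->3

Fold the examples into a partial DFA from state 0: repeatedly fix the first undefined (state, symbol) met by the shortest-then-alphabetical prefix, trying targets in increasing order and rejecting any under which an Accept and a Reject string meet in one state with the same remainder; add a state when all current targets are rejected. Accepting states are where Accept strings end.
a: 0a undefined. 0a->0: no, abb/bb meet in 0 with "bb" left. Open state 1: 0a->1.
b: 0b undefined. 0b->0: ok.
c: 0c undefined. 0c->0: no, cc/ccb meet in 0. 0c->1: no, cc/ac meet in 1 with "c" left. Open state 2: 0c->2.
aa: 1a undefined. 1a->0: ok.
ab: 1b undefined. 1b->0: no, abb/aaaa meet in 0. 1b->1: no, babc/ac meet in 1 with "c" left. 1b->2: ok.
ac: 1c undefined. 1c->0: ok.
ca: 2a undefined. 2a->0: ok.
cb: 2b undefined. 2b->0: no, abb/ca meet in 0. 2b->1: no, abb/aaa meet in 1. 2b->2: no, abb/bab meet in 2. Open state 3: 2b->3.
cc: 2c undefined. 2c->0: no, babc/ca meet in 0. 2c->1: no, babc/aaa meet in 1. 2c->2: no, babc/bab meet in 2. 2c->3: ok.
cba: 3a undefined. 3a->0: ok.
ccb: 3b undefined. 3b->0: no, ccbb/ca meet in 0. 3b->1: no, ccbb/bab meet in 2. 3b->2: ok.
ccc: 3c undefined. 3c->0: no, ccc/ca meet in 0. 3c->1: no, ccc/aaa meet in 1. 3c->2: no, ccc/ccb meet in 2. 3c->3: ok.
All examples now run through 4 states with every (state, symbol) defined. Accept strings end in {3}, Reject strings end in {0,1,2}; accept={3}.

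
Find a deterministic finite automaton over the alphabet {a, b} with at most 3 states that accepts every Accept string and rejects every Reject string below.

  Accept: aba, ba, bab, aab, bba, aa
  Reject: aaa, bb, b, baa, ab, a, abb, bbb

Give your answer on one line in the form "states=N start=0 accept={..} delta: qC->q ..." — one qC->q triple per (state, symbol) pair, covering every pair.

Fold the examples into a partial DFA from state 0: repeatedly fix the first undefined (state, symbol) met by the shortest-then-alphabetical prefix, trying targets in increasing order and rejecting any under which an Accept and a Reject string meet in one state with the same remainder; add a state when all current targets are rejected. Accepting states are where Accept strings end.
a: 0a undefined. 0a->0: no, aab/b meet in 0 with "b" left. Open state 1: 0a->1.
b: 0b undefined. 0b->0: no, ba/a meet in 1. 0b->1: ok.
aa: 1a undefined. 1a->0: no, bab/aaa meet in 1. 1a->1: no, ba/aaa meet in 1. Open state 2: 1a->2.
ab: 1b undefined. 1b->0: no, aba/b meet in 1. 1b->1: ok.
aaa: 2a undefined. 2a->0: ok.
aab: 2b undefined. 2b->0: no, bab/aaa meet in 0. 2b->1: no, bab/bb meet in 1. 2b->2: ok.
All examples now run through 3 states with every (state, symbol) defined. Accept strings end in {2}, Reject strings end in {0,1}; accept={2}.

states=3 start=0 accept={2} delta: 0a->1 0b->1 1a->2 1b->1 2a->0 2b->2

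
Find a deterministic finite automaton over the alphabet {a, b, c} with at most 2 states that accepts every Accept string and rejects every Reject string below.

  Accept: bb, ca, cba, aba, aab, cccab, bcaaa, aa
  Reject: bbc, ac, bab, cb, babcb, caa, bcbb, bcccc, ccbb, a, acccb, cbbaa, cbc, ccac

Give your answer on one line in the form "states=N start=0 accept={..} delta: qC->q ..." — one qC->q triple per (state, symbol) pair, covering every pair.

states=2 start=0 accept={0} delta: 0a->1 0b->0 0c->1 1a->0 1b->1 1c->1

Fold the examples into a partial DFA from state 0: repeatedly fix the first undefined (state, symbol) met by the shortest-then-alphabetical prefix, trying targets in increasing order and rejecting any under which an Accept and a Reject string meet in one state with the same remainder; add a state when all current targets are rejected. Accepting states are where Accept strings end.
a: 0a undefined. 0a->0: no, aa/a meet in 0. Open state 1: 0a->1.
b: 0b undefined. 0b->0: ok.
c: 0c undefined. 0c->0: no, bb/bbc meet in 0. 0c->1: ok.
aa: 1a undefined. 1a->0: ok.
ab: 1b undefined. 1b->0: no, bb/bab meet in 0. 1b->1: ok.
ac: 1c undefined. 1c->0: no, bb/ac meet in 0. 1c->1: ok.
All examples now run through 2 states with every (state, symbol) defined. Accept strings end in {0}, Reject strings end in {1}; accept={0}.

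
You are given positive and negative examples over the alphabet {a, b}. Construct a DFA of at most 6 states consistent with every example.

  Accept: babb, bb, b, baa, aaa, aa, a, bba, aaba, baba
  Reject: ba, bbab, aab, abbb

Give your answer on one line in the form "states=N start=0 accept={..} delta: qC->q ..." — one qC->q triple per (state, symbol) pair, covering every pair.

Grow the machine one transition at a time. Run the examples from 0; the earliest place one falls off (shortest prefix, ties alphabetical) gets sent to the lowest-numbered state that keeps every Accept/Reject pair distinguishable — a pair clashes when both reach the same state with identical unread suffix — and to a fresh state only if none does.
a: 0a undefined. 0a->0: no, b/aab meet in 0 with "b" left. Open state 1: 0a->1.
b: 0b undefined. 0b->0: no, a/ba meet in 1. 0b->1: no, aa/ba meet in 1 with "a" left. Open state 2: 0b->2.
aa: 1a undefined. 1a->0: no, b/aab meet in 2. 1a->1: ok.
ab: 1b undefined. 1b->0: no, bb/abbb meet in 2 with "b" left. 1b->1: no, aaa/aab meet in 1. 1b->2: no, b/aab meet in 2. Open state 3: 1b->3.
ba: 2a undefined. 2a->0: no, baba/ba meet in 0. 2a->1: no, baa/ba meet in 1. 2a->2: no, b/ba meet in 2. 2a->3: no, babb/abbb meet in 3 with "bb" left. Open state 4: 2a->4.
bb: 2b undefined. 2b->0: ok.
abb: 3b undefined. 3b->0: no, b/abbb meet in 2. 3b->1: ok.
baa: 4a undefined. 4a->0: ok.
bab: 4b undefined. 4b->0: ok.
aaba: 3a undefined. 3a->0: ok.
All examples now run through 5 states with every (state, symbol) defined. Accept strings end in {0,1,2}, Reject strings end in {3,4}; accept={0,1,2}.

states=5 start=0 accept={0,1,2} delta: 0a->1 0b->2 1a->1 1b->3 2a->4 2b->0 3a->0 3b->1 4a->0 4b->0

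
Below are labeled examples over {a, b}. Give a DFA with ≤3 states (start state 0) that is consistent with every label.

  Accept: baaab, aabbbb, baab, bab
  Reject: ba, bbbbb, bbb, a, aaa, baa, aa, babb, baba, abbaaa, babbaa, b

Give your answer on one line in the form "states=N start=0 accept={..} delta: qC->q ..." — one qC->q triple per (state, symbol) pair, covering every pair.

states=3 start=0 accept={2} delta: 0a->0 0b->1 1a->1 1b->2 2a->0 2b->1

State merging on the prefix tree: take the shortest (then alphabetical) example prefix whose next move is undefined and point that move at state 0, else 1, else 2, ...; a target is out if some Accept/Reject pair would then sit in one state with the same input left (inseparable). If every existing state is out, open a new one.
a: 0a undefined. 0a->0: ok.
b: 0b undefined. 0b->0: no, baaab/ba meet in 0. Open state 1: 0b->1.
ba: 1a undefined. 1a->0: no, baaab/b meet in 1. 1a->1: ok.
bb: 1b undefined. 1b->0: no, baaab/a meet in 0. 1b->1: no, baaab/ba meet in 1. Open state 2: 1b->2.
bbb: 2b undefined. 2b->0: no, baaab/bbbbb meet in 2. 2b->1: ok.
abba: 2a undefined. 2a->0: ok.
All examples now run through 3 states with every (state, symbol) defined. Accept strings end in {2}, Reject strings end in {0,1}; accept={2}.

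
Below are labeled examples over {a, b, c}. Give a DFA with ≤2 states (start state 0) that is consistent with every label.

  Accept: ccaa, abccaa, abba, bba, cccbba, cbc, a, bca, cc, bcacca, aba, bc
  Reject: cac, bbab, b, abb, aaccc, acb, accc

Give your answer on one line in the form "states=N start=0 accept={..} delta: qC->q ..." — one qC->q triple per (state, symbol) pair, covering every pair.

states=2 start=0 accept={0} delta: 0a->0 0b->1 0c->1 1a->0 1b->1 1c->0

State merging on the prefix tree: take the shortest (then alphabetical) example prefix whose next move is undefined and point that move at state 0, else 1, else 2, ...; a target is out if some Accept/Reject pair would then sit in one state with the same input left (inseparable). If every existing state is out, open a new one.
a: 0a undefined. 0a->0: ok.
b: 0b undefined. 0b->0: no, abba/bbab meet in 0. Open state 1: 0b->1.
c: 0c undefined. 0c->0: no, ccaa/cac meet in 0. 0c->1: ok.
bb: 1b undefined. 1b->0: no, abba/abb meet in 0. 1b->1: ok.
bc: 1c undefined. 1c->0: ok.
ca: 1a undefined. 1a->0: ok.
All examples now run through 2 states with every (state, symbol) defined. Accept strings end in {0}, Reject strings end in {1}; accept={0}.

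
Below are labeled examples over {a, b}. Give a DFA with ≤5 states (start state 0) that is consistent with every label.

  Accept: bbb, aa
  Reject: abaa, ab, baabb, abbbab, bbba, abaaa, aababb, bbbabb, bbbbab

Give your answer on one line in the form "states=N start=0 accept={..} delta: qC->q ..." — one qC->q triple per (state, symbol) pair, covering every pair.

Fold the examples into a partial DFA from state 0: repeatedly fix the first undefined (state, symbol) met by the shortest-then-alphabetical prefix, trying targets in increasing order and rejecting any under which an Accept and a Reject string meet in one state with the same remainder; add a state when all current targets are rejected. Accepting states are where Accept strings end.
a: 0a undefined. 0a->0: ok.
b: 0b undefined. 0b->0: no, bbb/abaa meet in 0. Open state 1: 0b->1.
ba: 1a undefined. 1a->0: no, aa/abaa meet in 0. 1a->1: no, bbb/baabb meet in 1 with "bb" left. Open state 2: 1a->2.
bb: 1b undefined. 1b->0: no, bbb/ab meet in 1. 1b->1: no, bbb/ab meet in 1. 1b->2: ok.
baa: 2a undefined. 2a->0: no, aa/abaa meet in 0. 2a->1: no, bbb/baabb meet in 2 with "b" left. 2a->2: ok.
bbb: 2b undefined. 2b->0: no, bbb/bbba meet in 0. 2b->1: no, bbb/ab meet in 1. 2b->2: no, bbb/abaa meet in 2. Open state 3: 2b->3.
bbba: 3a undefined. 3a->0: no, aa/bbba meet in 0. 3a->1: no, bbb/bbbabb meet in 3. 3a->2: no, bbb/abbbab meet in 3. 3a->3: no, bbb/bbba meet in 3. Open state 4: 3a->4.
bbbb: 3b undefined. 3b->0: no, aa/baabb meet in 0. 3b->1: no, bbb/bbbbab meet in 3. 3b->2: no, bbb/bbbbab meet in 3. 3b->3: no, bbb/baabb meet in 3. 3b->4: ok.
bbbab: 4b undefined. 4b->0: no, aa/abbbab meet in 0. 4b->1: ok.
bbbba: 4a undefined. 4a->0: ok.
All examples now run through 5 states with every (state, symbol) defined. Accept strings end in {0,3}, Reject strings end in {1,2,4}; accept={0,3}.

states=5 start=0 accept={0,3} delta: 0a->0 0b->1 1a->2 1b->2 2a->2 2b->3 3a->4 3b->4 4a->0 4b->1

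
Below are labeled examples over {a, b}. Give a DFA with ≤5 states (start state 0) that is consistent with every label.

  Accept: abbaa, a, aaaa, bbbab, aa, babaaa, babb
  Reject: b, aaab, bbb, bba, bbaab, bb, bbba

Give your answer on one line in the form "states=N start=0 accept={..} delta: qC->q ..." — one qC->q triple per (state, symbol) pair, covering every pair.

states=4 start=0 accept={0,3} delta: 0a->0 0b->1 1a->2 1b->1 2a->0 2b->3 3a->0 3b->0

Fold the examples into a partial DFA from state 0: repeatedly fix the first undefined (state, symbol) met by the shortest-then-alphabetical prefix, trying targets in increasing order and rejecting any under which an Accept and a Reject string meet in one state with the same remainder; add a state when all current targets are rejected. Accepting states are where Accept strings end.
a: 0a undefined. 0a->0: ok.
b: 0b undefined. 0b->0: no, abbaa/b meet in 0. Open state 1: 0b->1.
ba: 1a undefined. 1a->0: no, babb/bb meet in 1 with "b" left. 1a->1: no, babb/bbb meet in 1 with "bb" left. Open state 2: 1a->2.
bb: 1b undefined. 1b->0: no, abbaa/bba meet in 0. 1b->1: ok.
bab: 2b undefined. 2b->0: no, babb/b meet in 1. 2b->1: no, bbbab/b meet in 1. 2b->2: no, bbbab/bba meet in 2. Open state 3: 2b->3.
baba: 3a undefined. 3a->0: ok.
babb: 3b undefined. 3b->0: ok.
bbaa: 2a undefined. 2a->0: ok.
All examples now run through 4 states with every (state, symbol) defined. Accept strings end in {0,3}, Reject strings end in {1,2}; accept={0,3}.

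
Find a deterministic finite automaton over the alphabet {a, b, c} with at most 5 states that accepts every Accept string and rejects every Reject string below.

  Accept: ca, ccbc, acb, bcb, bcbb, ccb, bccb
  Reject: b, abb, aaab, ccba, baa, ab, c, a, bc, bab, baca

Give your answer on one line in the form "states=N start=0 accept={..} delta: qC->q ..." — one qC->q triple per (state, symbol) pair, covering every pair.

states=5 start=0 accept={4} delta: 0a->0 0b->1 0c->2 1a->1 1b->0 1c->3 2a->4 2b->4 2c->2 3a->0 3b->4 3c->2 4a->0 4b->4 4c->4

Fold the examples into a partial DFA from state 0: repeatedly fix the first undefined (state, symbol) met by the shortest-then-alphabetical prefix, trying targets in increasing order and rejecting any under which an Accept and a Reject string meet in one state with the same remainder; add a state when all current targets are rejected. Accepting states are where Accept strings end.
a: 0a undefined. 0a->0: ok.
b: 0b undefined. 0b->0: no, ca/baca meet in 0 with "ca" left. Open state 1: 0b->1.
c: 0c undefined. 0c->0: no, ca/c meet in 0. 0c->1: no, acb/abb meet in 1 with "b" left. Open state 2: 0c->2.
ba: 1a undefined. 1a->0: no, ca/baca meet in 2 with "a" left. 1a->1: ok.
bc: 1c undefined. 1c->0: no, bcb/b meet in 1. 1c->1: no, bcb/abb meet in 1 with "b" left. 1c->2: no, ca/baca meet in 2 with "a" left. Open state 3: 1c->3.
ca: 2a undefined. 2a->0: no, ca/a meet in 0. 2a->1: no, ca/b meet in 1. 2a->2: no, ca/c meet in 2. 2a->3: no, ca/bc meet in 3. Open state 4: 2a->4.
cc: 2c undefined. 2c->0: no, ccbc/bc meet in 3. 2c->1: no, ccb/abb meet in 1 with "b" left. 2c->2: ok.
abb: 1b undefined. 1b->0: ok.
acb: 2b undefined. 2b->0: no, ccbc/c meet in 2. 2b->1: no, ccbc/bc meet in 3. 2b->2: no, ca/ccba meet in 4. 2b->3: no, acb/bc meet in 3. 2b->4: ok.
bcb: 3b undefined. 3b->0: no, bcb/abb meet in 0. 3b->1: no, bcb/b meet in 1. 3b->2: no, bcb/c meet in 2. 3b->3: no, bcb/bc meet in 3. 3b->4: ok.
bcc: 3c undefined. 3c->0: no, bccb/b meet in 1. 3c->1: no, bccb/abb meet in 0. 3c->2: ok.
baca: 3a undefined. 3a->0: ok.
bcbb: 4b undefined. 4b->0: no, bcbb/abb meet in 0. 4b->1: no, bcbb/b meet in 1. 4b->2: no, bcbb/c meet in 2. 4b->3: no, bcbb/bc meet in 3. 4b->4: ok.
ccba: 4a undefined. 4a->0: ok.
ccbc: 4c undefined. 4c->0: no, ccbc/abb meet in 0. 4c->1: no, ccbc/b meet in 1. 4c->2: no, ccbc/c meet in 2. 4c->3: no, ccbc/bc meet in 3. 4c->4: ok.
All examples now run through 5 states with every (state, symbol) defined. Accept strings end in {4}, Reject strings end in {0,1,2,3}; accept={4}.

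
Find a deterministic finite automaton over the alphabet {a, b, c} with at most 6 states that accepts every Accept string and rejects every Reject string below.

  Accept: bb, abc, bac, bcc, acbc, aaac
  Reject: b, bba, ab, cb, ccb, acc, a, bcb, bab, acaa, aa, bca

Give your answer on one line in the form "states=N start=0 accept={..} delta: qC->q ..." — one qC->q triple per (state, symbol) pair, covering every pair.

State merging on the prefix tree: take the shortest (then alphabetical) example prefix whose next move is undefined and point that move at state 0, else 1, else 2, ...; a target is out if some Accept/Reject pair would then sit in one state with the same input left (inseparable). If every existing state is out, open a new one.
a: 0a undefined. 0a->0: ok.
b: 0b undefined. 0b->0: no, bb/b meet in 0. Open state 1: 0b->1.
c: 0c undefined. 0c->0: no, aaac/acc meet in 0. 0c->1: no, bb/cb meet in 1 with "b" left. Open state 2: 0c->2.
ba: 1a undefined. 1a->0: ok.
bb: 1b undefined. 1b->0: no, bb/bba meet in 0. 1b->1: no, bb/b meet in 1. 1b->2: ok.
bc: 1c undefined. 1c->0: no, abc/a meet in 0. 1c->1: no, bb/bcb meet in 2. 1c->2: no, bcc/acc meet in 2 with "c" left. Open state 3: 1c->3.
cb: 2b undefined. 2b->0: ok.
cc: 2c undefined. 2c->0: ok.
aca: 2a undefined. 2a->0: ok.
bca: 3a undefined. 3a->0: ok.
bcb: 3b undefined. 3b->0: ok.
bcc: 3c undefined. 3c->0: no, bcc/bba meet in 0. 3c->1: no, bcc/b meet in 1. 3c->2: ok.
All examples now run through 4 states with every (state, symbol) defined. Accept strings end in {2,3}, Reject strings end in {0,1}; accept={2,3}.

states=4 start=0 accept={2,3} delta: 0a->0 0b->1 0c->2 1a->0 1b->2 1c->3 2a->0 2b->0 2c->0 3a->0 3b->0 3c->2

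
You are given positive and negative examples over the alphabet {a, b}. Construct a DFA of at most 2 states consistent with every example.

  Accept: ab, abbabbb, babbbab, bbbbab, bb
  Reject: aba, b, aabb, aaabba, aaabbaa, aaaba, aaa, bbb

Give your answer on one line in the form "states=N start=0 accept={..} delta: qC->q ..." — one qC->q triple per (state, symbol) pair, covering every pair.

Grow the machine one transition at a time. Run the examples from 0; the earliest place one falls off (shortest prefix, ties alphabetical) gets sent to the lowest-numbered state that keeps every Accept/Reject pair distinguishable — a pair clashes when both reach the same state with identical unread suffix — and to a fresh state only if none does.
a: 0a undefined. 0a->0: no, ab/b meet in 0 with "b" left. Open state 1: 0a->1.
b: 0b undefined. 0b->0: no, bb/b meet in 0. 0b->1: ok.
aa: 1a undefined. 1a->0: no, ab/aabb meet in 1 with "b" left. 1a->1: ok.
ab: 1b undefined. 1b->0: ok.
All examples now run through 2 states with every (state, symbol) defined. Accept strings end in {0}, Reject strings end in {1}; accept={0}.

states=2 start=0 accept={0} delta: 0a->1 0b->1 1a->1 1b->0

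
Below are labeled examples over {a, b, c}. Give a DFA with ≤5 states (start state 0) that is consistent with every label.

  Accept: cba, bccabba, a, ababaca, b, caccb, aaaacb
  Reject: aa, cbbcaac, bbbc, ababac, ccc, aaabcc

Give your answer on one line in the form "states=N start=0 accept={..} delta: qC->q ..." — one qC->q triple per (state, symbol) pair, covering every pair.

Grow the machine one transition at a time. Run the examples from 0; the earliest place one falls off (shortest prefix, ties alphabetical) gets sent to the lowest-numbered state that keeps every Accept/Reject pair distinguishable — a pair clashes when both reach the same state with identical unread suffix — and to a fresh state only if none does.
a: 0a undefined. 0a->0: no, a/aa meet in 0. Open state 1: 0a->1.
b: 0b undefined. 0b->0: ok.
c: 0c undefined. 0c->0: no, b/bbbc meet in 0. 0c->1: no, a/bbbc meet in 1. Open state 2: 0c->2.
aa: 1a undefined. 1a->0: no, b/aa meet in 0. 1a->1: no, a/aa meet in 1. 1a->2: ok.
ab: 1b undefined. 1b->0: ok.
ca: 2a undefined. 2a->0: ok.
cb: 2b undefined. 2b->0: ok.
cc: 2c undefined. 2c->0: no, b/aaabcc meet in 0. 2c->1: no, cba/aaabcc meet in 1. 2c->2: ok.
aaaac: 1c undefined. 1c->0: no, b/cbbcaac meet in 0. 1c->1: no, cba/cbbcaac meet in 1. 1c->2: ok.
All examples now run through 3 states with every (state, symbol) defined. Accept strings end in {0,1}, Reject strings end in {2}; accept={0,1}.

states=3 start=0 accept={0,1} delta: 0a->1 0b->0 0c->2 1a->2 1b->0 1c->2 2a->0 2b->0 2c->2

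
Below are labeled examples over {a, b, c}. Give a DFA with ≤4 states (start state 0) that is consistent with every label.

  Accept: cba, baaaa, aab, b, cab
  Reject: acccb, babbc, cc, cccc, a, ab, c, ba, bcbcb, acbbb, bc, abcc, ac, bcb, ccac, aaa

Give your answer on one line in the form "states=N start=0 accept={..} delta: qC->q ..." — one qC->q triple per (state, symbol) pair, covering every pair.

Fold the examples into a partial DFA from state 0: repeatedly fix the first undefined (state, symbol) met by the shortest-then-alphabetical prefix, trying targets in increasing order and rejecting any under which an Accept and a Reject string meet in one state with the same remainder; add a state when all current targets are rejected. Accepting states are where Accept strings end.
a: 0a undefined. 0a->0: no, aab/ab meet in 0 with "b" left. Open state 1: 0a->1.
b: 0b undefined. 0b->0: ok.
c: 0c undefined. 0c->0: no, cba/a meet in 1. 0c->1: ok.
aa: 1a undefined. 1a->0: ok.
ab: 1b undefined. 1b->0: no, cba/babbc meet in 1. 1b->1: ok.
ac: 1c undefined. 1c->0: no, cba/acccb meet in 0. 1c->1: ok.
All examples now run through 2 states with every (state, symbol) defined. Accept strings end in {0}, Reject strings end in {1}; accept={0}.

states=2 start=0 accept={0} delta: 0a->1 0b->0 0c->1 1a->0 1b->1 1c->1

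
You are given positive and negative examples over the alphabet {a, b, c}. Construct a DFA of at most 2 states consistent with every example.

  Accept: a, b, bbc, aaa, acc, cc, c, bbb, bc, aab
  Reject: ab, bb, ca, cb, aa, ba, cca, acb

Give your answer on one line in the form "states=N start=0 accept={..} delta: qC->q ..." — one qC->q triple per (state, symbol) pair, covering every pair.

states=2 start=0 accept={1} delta: 0a->1 0b->1 0c->1 1a->0 1b->0 1c->1

Grow the machine one transition at a time. Run the examples from 0; the earliest place one falls off (shortest prefix, ties alphabetical) gets sent to the lowest-numbered state that keeps every Accept/Reject pair distinguishable — a pair clashes when both reach the same state with identical unread suffix — and to a fresh state only if none does.
a: 0a undefined. 0a->0: no, a/aa meet in 0. Open state 1: 0a->1.
b: 0b undefined. 0b->0: no, a/ba meet in 1. 0b->1: ok.
c: 0c undefined. 0c->0: no, a/ca meet in 1. 0c->1: ok.
aa: 1a undefined. 1a->0: ok.
ab: 1b undefined. 1b->0: ok.
ac: 1c undefined. 1c->0: no, a/cca meet in 1. 1c->1: ok.
All examples now run through 2 states with every (state, symbol) defined. Accept strings end in {1}, Reject strings end in {0}; accept={1}.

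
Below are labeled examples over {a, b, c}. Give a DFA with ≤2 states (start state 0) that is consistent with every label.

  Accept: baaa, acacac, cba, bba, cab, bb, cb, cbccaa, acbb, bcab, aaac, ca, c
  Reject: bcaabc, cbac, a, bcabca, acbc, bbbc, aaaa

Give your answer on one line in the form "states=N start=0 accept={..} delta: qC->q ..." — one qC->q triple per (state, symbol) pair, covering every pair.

states=2 start=0 accept={1} delta: 0a->0 0b->1 0c->1 1a->1 1b->1 1c->0

State merging on the prefix tree: take the shortest (then alphabetical) example prefix whose next move is undefined and point that move at state 0, else 1, else 2, ...; a target is out if some Accept/Reject pair would then sit in one state with the same input left (inseparable). If every existing state is out, open a new one.
a: 0a undefined. 0a->0: ok.
b: 0b undefined. 0b->0: no, baaa/a meet in 0. Open state 1: 0b->1.
c: 0c undefined. 0c->0: no, acacac/a meet in 0. 0c->1: ok.
ba: 1a undefined. 1a->0: no, baaa/a meet in 0. 1a->1: ok.
bb: 1b undefined. 1b->0: no, baaa/cbac meet in 1. 1b->1: ok.
bc: 1c undefined. 1c->0: ok.
All examples now run through 2 states with every (state, symbol) defined. Accept strings end in {1}, Reject strings end in {0}; accept={1}.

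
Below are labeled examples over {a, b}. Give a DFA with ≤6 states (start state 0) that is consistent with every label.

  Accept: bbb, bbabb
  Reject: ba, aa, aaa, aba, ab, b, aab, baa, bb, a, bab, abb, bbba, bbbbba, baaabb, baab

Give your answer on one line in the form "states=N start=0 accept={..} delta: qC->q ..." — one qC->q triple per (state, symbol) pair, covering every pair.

states=4 start=0 accept={3} delta: 0a->0 0b->1 1a->0 1b->2 2a->1 2b->3 3a->0 3b->0

Grow the machine one transition at a time. Run the examples from 0; the earliest place one falls off (shortest prefix, ties alphabetical) gets sent to the lowest-numbered state that keeps every Accept/Reject pair distinguishable — a pair clashes when both reach the same state with identical unread suffix — and to a fresh state only if none does.
a: 0a undefined. 0a->0: ok.
b: 0b undefined. 0b->0: no, bbb/ba meet in 0. Open state 1: 0b->1.
ba: 1a undefined. 1a->0: ok.
bb: 1b undefined. 1b->0: no, bbb/ab meet in 1. 1b->1: no, bbb/ab meet in 1. Open state 2: 1b->2.
bba: 2a undefined. 2a->0: no, bbabb/bb meet in 2. 2a->1: ok.
bbb: 2b undefined. 2b->0: no, bbb/ba meet in 0. 2b->1: no, bbb/ab meet in 1. 2b->2: no, bbb/bb meet in 2. Open state 3: 2b->3.
bbba: 3a undefined. 3a->0: ok.
bbbb: 3b undefined. 3b->0: ok.
All examples now run through 4 states with every (state, symbol) defined. Accept strings end in {3}, Reject strings end in {0,1,2}; accept={3}.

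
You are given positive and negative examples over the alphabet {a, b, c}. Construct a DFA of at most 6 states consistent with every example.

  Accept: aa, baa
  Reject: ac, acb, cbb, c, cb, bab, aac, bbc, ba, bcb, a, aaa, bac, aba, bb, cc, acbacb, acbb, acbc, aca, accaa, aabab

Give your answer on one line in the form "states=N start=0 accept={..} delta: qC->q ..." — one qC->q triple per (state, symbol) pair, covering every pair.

states=4 start=0 accept={2} delta: 0a->1 0b->0 0c->0 1a->2 1b->0 1c->3 2a->0 2b->0 2c->0 3a->0 3b->0 3c->1

State merging on the prefix tree: take the shortest (then alphabetical) example prefix whose next move is undefined and point that move at state 0, else 1, else 2, ...; a target is out if some Accept/Reject pair would then sit in one state with the same input left (inseparable). If every existing state is out, open a new one.
a: 0a undefined. 0a->0: no, aa/a meet in 0. Open state 1: 0a->1.
b: 0b undefined. 0b->0: ok.
c: 0c undefined. 0c->0: ok.
aa: 1a undefined. 1a->0: no, aa/cbb meet in 0. 1a->1: no, aa/ba meet in 1. Open state 2: 1a->2.
ab: 1b undefined. 1b->0: ok.
ac: 1c undefined. 1c->0: no, aa/accaa meet in 2. 1c->1: no, aa/aca meet in 2. 1c->2: no, aa/ac meet in 2. Open state 3: 1c->3.
aaa: 2a undefined. 2a->0: ok.
aab: 2b undefined. 2b->0: ok.
aac: 2c undefined. 2c->0: ok.
aca: 3a undefined. 3a->0: ok.
acb: 3b undefined. 3b->0: ok.
acc: 3c undefined. 3c->0: no, aa/accaa meet in 2. 3c->1: ok.
All examples now run through 4 states with every (state, symbol) defined. Accept strings end in {2}, Reject strings end in {0,1,3}; accept={2}.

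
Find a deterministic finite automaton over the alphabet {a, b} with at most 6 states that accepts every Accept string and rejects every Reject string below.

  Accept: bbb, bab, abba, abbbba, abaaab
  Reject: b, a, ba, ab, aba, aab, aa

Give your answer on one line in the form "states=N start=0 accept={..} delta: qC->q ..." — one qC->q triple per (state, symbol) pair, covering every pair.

states=3 start=0 accept={2} delta: 0a->0 0b->1 1a->1 1b->2 2a->2 2b->2

Grow the machine one transition at a time. Run the examples from 0; the earliest place one falls off (shortest prefix, ties alphabetical) gets sent to the lowest-numbered state that keeps every Accept/Reject pair distinguishable — a pair clashes when both reach the same state with identical unread suffix — and to a fresh state only if none does.
a: 0a undefined. 0a->0: ok.
b: 0b undefined. 0b->0: no, bbb/b meet in 0. Open state 1: 0b->1.
ba: 1a undefined. 1a->0: no, bab/b meet in 1. 1a->1: ok.
bb: 1b undefined. 1b->0: no, bbb/b meet in 1. 1b->1: no, bbb/b meet in 1. Open state 2: 1b->2.
bbb: 2b undefined. 2b->0: no, bbb/a meet in 0. 2b->1: no, bbb/b meet in 1. 2b->2: ok.
abba: 2a undefined. 2a->0: no, abba/a meet in 0. 2a->1: no, abba/b meet in 1. 2a->2: ok.
All examples now run through 3 states with every (state, symbol) defined. Accept strings end in {2}, Reject strings end in {0,1}; accept={2}.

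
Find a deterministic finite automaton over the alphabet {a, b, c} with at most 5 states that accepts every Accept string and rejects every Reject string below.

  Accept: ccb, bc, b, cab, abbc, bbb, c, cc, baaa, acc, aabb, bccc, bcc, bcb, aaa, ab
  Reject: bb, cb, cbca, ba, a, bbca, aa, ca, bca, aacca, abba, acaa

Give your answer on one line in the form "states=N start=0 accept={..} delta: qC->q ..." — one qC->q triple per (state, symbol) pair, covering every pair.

Fold the examples into a partial DFA from state 0: repeatedly fix the first undefined (state, symbol) met by the shortest-then-alphabetical prefix, trying targets in increasing order and rejecting any under which an Accept and a Reject string meet in one state with the same remainder; add a state when all current targets are rejected. Accepting states are where Accept strings end.
a: 0a undefined. 0a->0: no, aabb/bb meet in 0 with "bb" left. Open state 1: 0a->1.
b: 0b undefined. 0b->0: no, b/bb meet in 0. 0b->1: no, b/a meet in 1. Open state 2: 0b->2.
c: 0c undefined. 0c->0: no, ccb/cb meet in 2. 0c->1: no, c/a meet in 1. 0c->2: ok.
aa: 1a undefined. 1a->0: no, aabb/bb meet in 2 with "b" left. 1a->1: no, aaa/a meet in 1. 1a->2: no, b/aa meet in 2. Open state 3: 1a->3.
ab: 1b undefined. 1b->0: ok.
ac: 1c undefined. 1c->0: ok.
ba: 2a undefined. 2a->0: no, baaa/aa meet in 3. 2a->1: ok.
bb: 2b undefined. 2b->0: no, cab/bb meet in 0. 2b->1: ok.
bc: 2c undefined. 2c->0: ok.
aaa: 3a undefined. 3a->0: ok.
aab: 3b undefined. 3b->0: ok.
aac: 3c undefined. 3c->0: ok.
All examples now run through 4 states with every (state, symbol) defined. Accept strings end in {0,2}, Reject strings end in {1,3}; accept={0,2}.

states=4 start=0 accept={0,2} delta: 0a->1 0b->2 0c->2 1a->3 1b->0 1c->0 2a->1 2b->1 2c->0 3a->0 3b->0 3c->0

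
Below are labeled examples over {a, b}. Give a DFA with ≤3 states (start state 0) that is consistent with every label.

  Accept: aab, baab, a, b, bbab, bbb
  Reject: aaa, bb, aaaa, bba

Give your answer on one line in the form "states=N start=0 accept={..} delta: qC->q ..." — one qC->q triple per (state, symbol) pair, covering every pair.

states=3 start=0 accept={0,1} delta: 0a->1 0b->1 1a->2 1b->2 2a->2 2b->0

Grow the machine one transition at a time. Run the examples from 0; the earliest place one falls off (shortest prefix, ties alphabetical) gets sent to the lowest-numbered state that keeps every Accept/Reject pair distinguishable — a pair clashes when both reach the same state with identical unread suffix — and to a fresh state only if none does.
a: 0a undefined. 0a->0: no, a/aaa meet in 0. Open state 1: 0a->1.
b: 0b undefined. 0b->0: no, a/bba meet in 1. 0b->1: ok.
aa: 1a undefined. 1a->0: no, aab/aaa meet in 1. 1a->1: no, aab/bb meet in 1 with "b" left. Open state 2: 1a->2.
bb: 1b undefined. 1b->0: no, a/bba meet in 1. 1b->1: no, a/bb meet in 1. 1b->2: ok.
aaa: 2a undefined. 2a->0: no, baab/aaaa meet in 1. 2a->1: no, baab/bb meet in 2. 2a->2: ok.
aab: 2b undefined. 2b->0: ok.
All examples now run through 3 states with every (state, symbol) defined. Accept strings end in {0,1}, Reject strings end in {2}; accept={0,1}.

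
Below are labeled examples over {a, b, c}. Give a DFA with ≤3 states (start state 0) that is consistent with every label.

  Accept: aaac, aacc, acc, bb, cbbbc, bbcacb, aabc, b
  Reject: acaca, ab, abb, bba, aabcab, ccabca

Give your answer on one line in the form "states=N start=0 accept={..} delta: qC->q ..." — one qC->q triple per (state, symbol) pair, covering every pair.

State merging on the prefix tree: take the shortest (then alphabetical) example prefix whose next move is undefined and point that move at state 0, else 1, else 2, ...; a target is out if some Accept/Reject pair would then sit in one state with the same input left (inseparable). If every existing state is out, open a new one.
a: 0a undefined. 0a->0: no, bb/abb meet in 0 with "bb" left. Open state 1: 0a->1.
b: 0b undefined. 0b->0: ok.
c: 0c undefined. 0c->0: ok.
aa: 1a undefined. 1a->0: ok.
ab: 1b undefined. 1b->0: no, aacc/ab meet in 0. 1b->1: ok.
ac: 1c undefined. 1c->0: ok.
All examples now run through 2 states with every (state, symbol) defined. Accept strings end in {0}, Reject strings end in {1}; accept={0}.

states=2 start=0 accept={0} delta: 0a->1 0b->0 0c->0 1a->0 1b->1 1c->0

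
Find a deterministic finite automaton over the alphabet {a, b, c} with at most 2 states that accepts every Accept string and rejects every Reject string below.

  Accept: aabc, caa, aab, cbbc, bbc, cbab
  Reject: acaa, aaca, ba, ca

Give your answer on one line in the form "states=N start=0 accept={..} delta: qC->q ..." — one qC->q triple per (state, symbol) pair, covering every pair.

states=2 start=0 accept={0} delta: 0a->1 0b->0 0c->0 1a->0 1b->0 1c->1

Fold the examples into a partial DFA from state 0: repeatedly fix the first undefined (state, symbol) met by the shortest-then-alphabetical prefix, trying targets in increasing order and rejecting any under which an Accept and a Reject string meet in one state with the same remainder; add a state when all current targets are rejected. Accepting states are where Accept strings end.
a: 0a undefined. 0a->0: no, caa/acaa meet in 0 with "caa" left. Open state 1: 0a->1.
b: 0b undefined. 0b->0: ok.
c: 0c undefined. 0c->0: ok.
aa: 1a undefined. 1a->0: ok.
ac: 1c undefined. 1c->0: no, aabc/acaa meet in 0. 1c->1: ok.
cbab: 1b undefined. 1b->0: ok.
All examples now run through 2 states with every (state, symbol) defined. Accept strings end in {0}, Reject strings end in {1}; accept={0}.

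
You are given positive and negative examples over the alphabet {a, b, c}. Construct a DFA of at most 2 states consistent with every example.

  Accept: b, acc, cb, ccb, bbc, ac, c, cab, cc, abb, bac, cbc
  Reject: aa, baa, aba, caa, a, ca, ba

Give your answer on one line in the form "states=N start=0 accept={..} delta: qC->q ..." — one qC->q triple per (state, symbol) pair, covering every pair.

Grow the machine one transition at a time. Run the examples from 0; the earliest place one falls off (shortest prefix, ties alphabetical) gets sent to the lowest-numbered state that keeps every Accept/Reject pair distinguishable — a pair clashes when both reach the same state with identical unread suffix — and to a fresh state only if none does.
a: 0a undefined. 0a->0: ok.
b: 0b undefined. 0b->0: no, b/aa meet in 0. Open state 1: 0b->1.
c: 0c undefined. 0c->0: no, acc/aa meet in 0. 0c->1: ok.
ba: 1a undefined. 1a->0: ok.
bb: 1b undefined. 1b->0: no, cb/aa meet in 0. 1b->1: ok.
cc: 1c undefined. 1c->0: no, acc/aa meet in 0. 1c->1: ok.
All examples now run through 2 states with every (state, symbol) defined. Accept strings end in {1}, Reject strings end in {0}; accept={1}.

states=2 start=0 accept={1} delta: 0a->0 0b->1 0c->1 1a->0 1b->1 1c->1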